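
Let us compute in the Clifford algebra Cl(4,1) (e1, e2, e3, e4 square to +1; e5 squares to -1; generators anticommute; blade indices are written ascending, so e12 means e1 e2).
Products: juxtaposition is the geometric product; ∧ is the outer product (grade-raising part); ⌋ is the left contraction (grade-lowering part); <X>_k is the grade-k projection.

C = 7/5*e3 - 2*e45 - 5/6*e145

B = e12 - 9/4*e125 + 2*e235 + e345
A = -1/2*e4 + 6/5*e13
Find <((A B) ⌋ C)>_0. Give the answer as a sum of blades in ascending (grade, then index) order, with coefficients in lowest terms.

step 1: 6/5*e23 + 1/2*e35 - 1/2*e124 - 12/5*e125 + 6/5*e145 - 27/10*e235 + 9/8*e1245 - e2345
step 2: -1
step 3: -1
Answer: -1


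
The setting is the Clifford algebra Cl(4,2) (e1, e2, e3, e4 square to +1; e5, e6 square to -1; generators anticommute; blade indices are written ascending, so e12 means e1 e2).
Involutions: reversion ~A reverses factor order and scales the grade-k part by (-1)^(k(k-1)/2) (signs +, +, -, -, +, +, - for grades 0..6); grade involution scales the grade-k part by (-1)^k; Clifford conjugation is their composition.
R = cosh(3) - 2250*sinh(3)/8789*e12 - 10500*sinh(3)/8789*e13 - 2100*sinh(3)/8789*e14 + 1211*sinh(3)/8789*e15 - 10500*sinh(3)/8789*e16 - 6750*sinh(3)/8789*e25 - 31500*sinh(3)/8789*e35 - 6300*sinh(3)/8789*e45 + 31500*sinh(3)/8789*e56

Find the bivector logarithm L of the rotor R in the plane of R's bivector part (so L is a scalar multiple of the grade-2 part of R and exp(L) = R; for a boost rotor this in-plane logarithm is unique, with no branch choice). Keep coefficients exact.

The scalar part of R is cosh(3), so cosh pins the rapidity up to sign — the sign comes from the bivector part; dividing that part by sinh of the rapidity yields the plane, and the in-plane L = rapidity * plane is unique because the two sign choices cancel.
Concretely: cosh(rapidity) = cosh(3) gives rapidity = ±3, and since rapidity/sinh(rapidity) is even the sign is immaterial: L = (rapidity/sinh(rapidity)) * <R>_2 = (3/sinh(3)) * <R>_2.
Answer: -6750/8789*e12 - 31500/8789*e13 - 6300/8789*e14 + 3633/8789*e15 - 31500/8789*e16 - 20250/8789*e25 - 94500/8789*e35 - 18900/8789*e45 + 94500/8789*e56


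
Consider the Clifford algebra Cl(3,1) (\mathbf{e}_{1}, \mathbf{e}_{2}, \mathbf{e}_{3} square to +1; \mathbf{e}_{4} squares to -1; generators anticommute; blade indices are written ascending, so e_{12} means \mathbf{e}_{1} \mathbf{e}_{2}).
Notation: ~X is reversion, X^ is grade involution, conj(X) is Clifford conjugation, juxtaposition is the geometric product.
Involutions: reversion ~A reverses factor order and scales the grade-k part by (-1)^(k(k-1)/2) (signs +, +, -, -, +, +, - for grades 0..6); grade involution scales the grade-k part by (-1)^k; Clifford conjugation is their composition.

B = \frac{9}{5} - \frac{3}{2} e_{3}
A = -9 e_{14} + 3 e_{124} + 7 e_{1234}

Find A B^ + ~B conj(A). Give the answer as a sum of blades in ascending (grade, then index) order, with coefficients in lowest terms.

first term: -\frac{81}{5} e_{14} - \frac{51}{10} e_{124} + \frac{27}{2} e_{134} + \frac{81}{10} e_{1234}
second term: \frac{81}{5} e_{14} - \frac{51}{10} e_{124} + \frac{27}{2} e_{134} + \frac{81}{10} e_{1234}
Answer: -\frac{51}{5} e_{124} + 27 e_{134} + \frac{81}{5} e_{1234}


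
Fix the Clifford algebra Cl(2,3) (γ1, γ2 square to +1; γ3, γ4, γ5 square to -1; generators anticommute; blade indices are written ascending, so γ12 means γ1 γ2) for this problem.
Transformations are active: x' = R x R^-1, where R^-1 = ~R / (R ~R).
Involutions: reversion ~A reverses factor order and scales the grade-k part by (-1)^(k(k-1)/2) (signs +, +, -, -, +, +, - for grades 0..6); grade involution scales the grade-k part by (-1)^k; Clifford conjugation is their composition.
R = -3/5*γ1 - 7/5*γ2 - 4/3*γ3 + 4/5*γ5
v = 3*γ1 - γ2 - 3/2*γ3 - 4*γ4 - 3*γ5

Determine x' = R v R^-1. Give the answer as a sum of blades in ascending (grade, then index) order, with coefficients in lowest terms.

~R = -3/5*γ1 - 7/5*γ2 - 4/3*γ3 + 4/5*γ5, and R ~R = -22/225, so R^-1 = ~R / (-22/225).
R v = 24/5*γ12 + 49/10*γ13 + 12/5*γ14 - 3/5*γ15 + 23/30*γ23 + 28/5*γ24 + 5*γ25 + 16/3*γ34 + 26/5*γ35 + 16/5*γ45
Answer: -3*γ1 + γ2 + 3/2*γ3 + 4*γ4 + 3*γ5


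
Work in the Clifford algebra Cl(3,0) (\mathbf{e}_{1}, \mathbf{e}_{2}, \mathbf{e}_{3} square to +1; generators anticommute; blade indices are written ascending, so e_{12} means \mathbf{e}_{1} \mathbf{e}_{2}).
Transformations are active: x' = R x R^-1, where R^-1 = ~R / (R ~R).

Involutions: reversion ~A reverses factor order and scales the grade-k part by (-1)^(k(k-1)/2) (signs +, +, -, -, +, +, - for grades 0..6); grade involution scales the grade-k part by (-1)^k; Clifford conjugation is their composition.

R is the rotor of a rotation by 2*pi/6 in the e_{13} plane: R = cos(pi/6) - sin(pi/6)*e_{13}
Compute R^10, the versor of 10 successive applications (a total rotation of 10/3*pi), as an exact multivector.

Because a rotor carries half the rotation angle, composing 10 copies of this e_{13}-plane rotor multiplies the phase: 10*(pi/6) = \frac{5 \pi}{3}, hence R^10 = cos(\frac{5 \pi}{3}) - sin(\frac{5 \pi}{3})*e_{13}.
cos(\frac{5 \pi}{3}) = \frac{1}{2} and sin(\frac{5 \pi}{3}) = - \frac{\sqrt{3}}{2}, so R^10 = \frac{1}{2} + \frac{\sqrt{3}}{2} e_{13}. The net rotation is 4/3*pi (after discarding 1 full turn, each of which contributes a factor -1 to the rotor); the rotor keeps the half-angle phase exactly.
Answer: \frac{1}{2} + \frac{\sqrt{3}}{2} e_{13}


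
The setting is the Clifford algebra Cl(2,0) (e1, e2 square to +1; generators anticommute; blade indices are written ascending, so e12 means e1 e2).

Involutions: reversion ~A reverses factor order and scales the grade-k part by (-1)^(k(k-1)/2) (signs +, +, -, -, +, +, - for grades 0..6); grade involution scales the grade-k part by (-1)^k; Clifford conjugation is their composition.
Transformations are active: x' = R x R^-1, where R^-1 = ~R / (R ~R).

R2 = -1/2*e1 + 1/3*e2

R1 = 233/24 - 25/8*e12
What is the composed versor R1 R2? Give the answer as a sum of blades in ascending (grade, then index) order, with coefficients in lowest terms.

Distribute over the terms of R1 (each basis-blade product reordered to ascending indices, repeated generators contracted through their squares):
(233/24) R2 = -233/48*e1 + 233/72*e2
(-25/8*e12) R2 = -25/24*e1 - 25/16*e2
Summing the partial products and collecting blades:
Answer: -283/48*e1 + 241/144*e2


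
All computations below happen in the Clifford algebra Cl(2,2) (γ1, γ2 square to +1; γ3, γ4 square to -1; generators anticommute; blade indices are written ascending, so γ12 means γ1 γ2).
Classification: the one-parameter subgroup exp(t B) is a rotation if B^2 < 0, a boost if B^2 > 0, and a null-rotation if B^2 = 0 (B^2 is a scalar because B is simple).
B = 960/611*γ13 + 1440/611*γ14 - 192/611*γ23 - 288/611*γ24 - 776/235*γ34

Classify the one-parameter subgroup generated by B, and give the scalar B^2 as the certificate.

B^2 term by term: the squares give (960/611)^2*(γ13)^2 + (1440/611)^2*(γ14)^2 + (-192/611)^2*(γ23)^2 + (-288/611)^2*(γ24)^2 + (-776/235)^2*(γ34)^2 = 921600/373321*(+1) + 2073600/373321*(+1) + 36864/373321*(+1) + 82944/373321*(+1) + 602176/55225*(-1) = -64/25 (each basis 2-blade squares to minus the product of its generators' squares); cross terms between blades sharing an index anticommute and cancel; the commuting (index-disjoint) pairs give grade-4 terms 2*c*c'*(blade product), which cancel blade by blade — γ1234: 552960/373321 - 552960/373321 = 0 — confirming B is simple. So B^2 = -64/25.
Answer: rotation, certificate B^2 = -64/25. The scalar -64/25 is the complete invariant here: its sign names the subgroup type.


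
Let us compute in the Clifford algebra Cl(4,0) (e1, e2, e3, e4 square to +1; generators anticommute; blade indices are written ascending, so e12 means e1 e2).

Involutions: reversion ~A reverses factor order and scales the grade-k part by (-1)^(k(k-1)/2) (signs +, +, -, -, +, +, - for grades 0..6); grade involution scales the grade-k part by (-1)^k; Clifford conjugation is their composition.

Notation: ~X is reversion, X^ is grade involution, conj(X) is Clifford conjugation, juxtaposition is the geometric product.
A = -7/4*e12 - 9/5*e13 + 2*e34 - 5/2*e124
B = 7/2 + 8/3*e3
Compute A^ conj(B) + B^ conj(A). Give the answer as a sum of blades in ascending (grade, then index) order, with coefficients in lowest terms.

first term: 24/5*e1 + 16/3*e4 - 49/8*e12 - 63/10*e13 + 7*e34 + 14/3*e123 + 35/4*e124 + 20/3*e1234
second term: 24/5*e1 + 16/3*e4 + 49/8*e12 + 63/10*e13 - 7*e34 - 14/3*e123 - 35/4*e124 + 20/3*e1234
Answer: 48/5*e1 + 32/3*e4 + 40/3*e1234


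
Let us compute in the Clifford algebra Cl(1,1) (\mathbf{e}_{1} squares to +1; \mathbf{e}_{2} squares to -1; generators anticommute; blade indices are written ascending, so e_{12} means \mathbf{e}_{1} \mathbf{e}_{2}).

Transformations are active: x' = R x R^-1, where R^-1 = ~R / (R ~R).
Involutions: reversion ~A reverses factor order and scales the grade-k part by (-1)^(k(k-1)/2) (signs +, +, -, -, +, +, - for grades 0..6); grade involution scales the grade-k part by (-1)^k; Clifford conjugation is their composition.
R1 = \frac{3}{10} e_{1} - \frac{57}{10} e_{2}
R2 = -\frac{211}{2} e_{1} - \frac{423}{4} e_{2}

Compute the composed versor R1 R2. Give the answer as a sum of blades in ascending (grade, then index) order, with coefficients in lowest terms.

Distribute over the terms of R1 (each basis-blade product reordered to ascending indices, repeated generators contracted through their squares):
(\frac{3}{10} e_{1}) R2 = -\frac{633}{20} - \frac{1269}{40} e_{12}
(-\frac{57}{10} e_{2}) R2 = -\frac{24111}{40} - \frac{12027}{20} e_{12}
Summing the partial products and collecting blades:
Answer: -\frac{25377}{40} - \frac{25323}{40} e_{12}


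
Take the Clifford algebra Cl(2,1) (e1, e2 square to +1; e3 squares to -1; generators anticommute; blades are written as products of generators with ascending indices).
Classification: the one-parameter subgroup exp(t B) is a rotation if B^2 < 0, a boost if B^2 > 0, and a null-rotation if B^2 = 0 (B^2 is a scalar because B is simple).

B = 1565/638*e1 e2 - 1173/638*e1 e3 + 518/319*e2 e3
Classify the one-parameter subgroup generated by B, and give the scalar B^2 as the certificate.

B^2 term by term: the squares give (1565/638)^2*(e1 e2)^2 + (-1173/638)^2*(e1 e3)^2 + (518/319)^2*(e2 e3)^2 = 2449225/407044*(-1) + 1375929/407044*(+1) + 268324/101761*(+1) = 0 (each basis 2-blade squares to minus the product of its generators' squares); cross terms between blades sharing an index anticommute and cancel. So B^2 = 0.
Answer: null-rotation, certificate B^2 = 0. B^2 = 0 is basis-independent, so its sign is the whole story.


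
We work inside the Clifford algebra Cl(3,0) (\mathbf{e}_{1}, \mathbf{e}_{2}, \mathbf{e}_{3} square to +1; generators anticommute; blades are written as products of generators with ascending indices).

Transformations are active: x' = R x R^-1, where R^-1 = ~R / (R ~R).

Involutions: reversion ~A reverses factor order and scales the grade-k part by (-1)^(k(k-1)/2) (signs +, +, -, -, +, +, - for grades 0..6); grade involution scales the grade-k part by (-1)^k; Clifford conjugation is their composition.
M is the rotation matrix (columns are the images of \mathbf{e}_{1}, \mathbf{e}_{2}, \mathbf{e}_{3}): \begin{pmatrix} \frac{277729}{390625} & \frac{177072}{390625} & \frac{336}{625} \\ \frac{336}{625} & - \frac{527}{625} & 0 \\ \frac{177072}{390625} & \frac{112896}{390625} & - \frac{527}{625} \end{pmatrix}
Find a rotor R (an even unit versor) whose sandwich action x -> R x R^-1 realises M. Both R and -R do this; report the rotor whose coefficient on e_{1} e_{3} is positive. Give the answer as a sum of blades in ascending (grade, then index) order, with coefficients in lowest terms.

Method: write R = a + b12*e_{1} e_{2} + b13*e_{1} e_{3} + b23*e_{2} e_{3} with a^2 + b12^2 + b13^2 + b23^2 = 1 (so R^-1 = ~R). Expanding the columns R e_j ~R gives tr M = 4a^2 - 1 and, from the antisymmetric part, M21 - M12 = -4a*b12, M13 - M31 = 4a*b13, M32 - M23 = -4a*b23.
Here tr M = -\frac{381021}{390625}, so a^2 = (1 + tr M)/4 = \frac{2401}{390625} and a = ±\frac{49}{625}. Taking a = \frac{49}{625}: M21 - M12 = \frac{32928}{390625}, M13 - M31 = \frac{32928}{390625}, M32 - M23 = \frac{112896}{390625}, giving b12 = -\frac{168}{625}, b13 = \frac{168}{625}, b23 = -\frac{576}{625}, i.e. R = \frac{49}{625} - \frac{168}{625} e_{1} e_{2} + \frac{168}{625} e_{1} e_{3} - \frac{576}{625} e_{2} e_{3}.
Its e_{1} e_{3} coefficient is already positive.
Answer: \frac{49}{625} - \frac{168}{625} e_{1} e_{2} + \frac{168}{625} e_{1} e_{3} - \frac{576}{625} e_{2} e_{3}. Sheet selection: the two-to-one cover makes ±R indistinguishable at the matrix level (trace -\frac{381021}{390625}), so uniqueness comes from the required sign on e_{1} e_{3}.


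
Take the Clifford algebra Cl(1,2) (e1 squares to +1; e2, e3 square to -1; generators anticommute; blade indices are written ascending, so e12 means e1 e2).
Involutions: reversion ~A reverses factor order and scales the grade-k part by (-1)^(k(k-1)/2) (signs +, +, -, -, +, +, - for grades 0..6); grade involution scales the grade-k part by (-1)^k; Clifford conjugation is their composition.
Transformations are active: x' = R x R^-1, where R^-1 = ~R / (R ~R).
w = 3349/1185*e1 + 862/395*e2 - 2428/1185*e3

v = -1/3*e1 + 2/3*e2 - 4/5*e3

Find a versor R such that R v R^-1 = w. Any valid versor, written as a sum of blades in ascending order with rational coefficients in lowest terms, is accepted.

Take R = v + w = 2954/1185*e1 + 3376/1185*e2 - 3376/1185*e3. Because q(v) = q(w) = -73/75, conjugation by R sends v exactly to w.
Answer: 2954/1185*e1 + 3376/1185*e2 - 3376/1185*e3


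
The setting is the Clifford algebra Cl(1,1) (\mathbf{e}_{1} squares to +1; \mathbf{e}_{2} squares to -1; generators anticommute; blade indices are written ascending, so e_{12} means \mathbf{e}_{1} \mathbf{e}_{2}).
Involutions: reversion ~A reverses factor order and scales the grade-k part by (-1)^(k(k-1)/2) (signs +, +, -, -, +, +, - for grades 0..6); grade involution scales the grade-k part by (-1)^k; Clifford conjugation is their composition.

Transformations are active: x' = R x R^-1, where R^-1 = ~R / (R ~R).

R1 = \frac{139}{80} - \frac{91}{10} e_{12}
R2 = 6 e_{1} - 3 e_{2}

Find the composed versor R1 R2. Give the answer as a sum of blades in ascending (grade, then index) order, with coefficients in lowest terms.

Distribute over the terms of R1 (each basis-blade product reordered to ascending indices, repeated generators contracted through their squares):
(\frac{139}{80}) R2 = \frac{417}{40} e_{1} - \frac{417}{80} e_{2}
(-\frac{91}{10} e_{12}) R2 = -\frac{273}{10} e_{1} + \frac{273}{5} e_{2}
Summing the partial products and collecting blades:
Answer: -\frac{135}{8} e_{1} + \frac{3951}{80} e_{2}


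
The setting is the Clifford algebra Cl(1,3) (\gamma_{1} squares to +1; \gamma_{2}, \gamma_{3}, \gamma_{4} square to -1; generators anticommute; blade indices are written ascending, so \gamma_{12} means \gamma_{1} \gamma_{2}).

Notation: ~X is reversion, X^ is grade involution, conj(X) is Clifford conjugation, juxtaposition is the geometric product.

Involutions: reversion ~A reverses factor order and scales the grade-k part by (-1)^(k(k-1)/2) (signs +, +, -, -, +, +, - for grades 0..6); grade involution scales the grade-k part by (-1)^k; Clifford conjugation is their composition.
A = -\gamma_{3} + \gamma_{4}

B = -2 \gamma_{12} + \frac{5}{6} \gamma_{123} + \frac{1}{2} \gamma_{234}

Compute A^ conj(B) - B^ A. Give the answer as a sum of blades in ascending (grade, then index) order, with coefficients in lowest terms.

first term: -\frac{5}{6} \gamma_{12} + \frac{1}{2} \gamma_{23} + \frac{1}{2} \gamma_{24} + 2 \gamma_{123} - 2 \gamma_{124} + \frac{5}{6} \gamma_{1234}
second term: -\frac{5}{6} \gamma_{12} + \frac{1}{2} \gamma_{23} + \frac{1}{2} \gamma_{24} + 2 \gamma_{123} - 2 \gamma_{124} - \frac{5}{6} \gamma_{1234}
Answer: \frac{5}{3} \gamma_{1234}


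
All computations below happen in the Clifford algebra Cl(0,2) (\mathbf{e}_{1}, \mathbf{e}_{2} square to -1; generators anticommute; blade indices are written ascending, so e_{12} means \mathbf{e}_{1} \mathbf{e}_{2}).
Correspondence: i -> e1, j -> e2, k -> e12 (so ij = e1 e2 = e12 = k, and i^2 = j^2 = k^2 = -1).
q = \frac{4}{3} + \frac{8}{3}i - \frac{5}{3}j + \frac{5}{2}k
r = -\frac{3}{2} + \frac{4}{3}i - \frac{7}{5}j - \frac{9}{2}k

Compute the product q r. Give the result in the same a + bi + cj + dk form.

In blades: q = \frac{4}{3} + \frac{8}{3} e_{1} - \frac{5}{3} e_{2} + \frac{5}{2} e_{12}, r = -\frac{3}{2} + \frac{4}{3} e_{1} - \frac{7}{5} e_{2} - \frac{9}{2} e_{12}.
Distribute q over r term by term (generator squares from the signature, products reordered to ascending indices): (\frac{4}{3})*r = -2 + \frac{16}{9} e_{1} - \frac{28}{15} e_{2} - 6 e_{12}; (\frac{8}{3} e_{1})*r = -\frac{32}{9} - 4 e_{1} + 12 e_{2} - \frac{56}{15} e_{12}; (-\frac{5}{3} e_{2})*r = -\frac{7}{3} + \frac{15}{2} e_{1} + \frac{5}{2} e_{2} + \frac{20}{9} e_{12}; (\frac{5}{2} e_{12})*r = \frac{45}{4} + \frac{7}{2} e_{1} + \frac{10}{3} e_{2} - \frac{15}{4} e_{12}.
Sum: \frac{121}{36} + \frac{79}{9} e_{1} + \frac{479}{30} e_{2} - \frac{2027}{180} e_{12}; translating back through the correspondence:
Answer: \frac{121}{36} + \frac{79}{9}i + \frac{479}{30}j - \frac{2027}{180}k


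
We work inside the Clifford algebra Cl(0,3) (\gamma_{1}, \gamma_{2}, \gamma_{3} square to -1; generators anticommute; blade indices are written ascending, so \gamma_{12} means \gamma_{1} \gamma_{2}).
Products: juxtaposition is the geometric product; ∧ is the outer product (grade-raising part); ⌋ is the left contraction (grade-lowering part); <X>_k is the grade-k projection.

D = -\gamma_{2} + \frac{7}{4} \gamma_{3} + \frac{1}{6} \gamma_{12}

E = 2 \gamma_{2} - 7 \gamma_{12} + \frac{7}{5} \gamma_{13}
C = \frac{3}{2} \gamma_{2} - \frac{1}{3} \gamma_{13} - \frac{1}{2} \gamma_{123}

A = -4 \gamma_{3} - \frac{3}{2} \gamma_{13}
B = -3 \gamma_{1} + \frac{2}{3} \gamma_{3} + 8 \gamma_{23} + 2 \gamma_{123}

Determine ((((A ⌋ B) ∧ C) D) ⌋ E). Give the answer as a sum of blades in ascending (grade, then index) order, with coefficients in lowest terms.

step 1: \frac{8}{3} - 35 \gamma_{2} + 8 \gamma_{12}
step 2: 4 \gamma_{2} - \frac{8}{9} \gamma_{13} - 13 \gamma_{123}
step 3: 4 + \frac{20}{9} \gamma_{1} + \frac{13}{6} \gamma_{3} + \frac{91}{4} \gamma_{12} + 13 \gamma_{13} + \frac{193}{27} \gamma_{23} - \frac{8}{9} \gamma_{123}
step 4: \frac{2821}{20} + \frac{91}{30} \gamma_{1} + \frac{212}{9} \gamma_{2} - \frac{28}{9} \gamma_{3} - 28 \gamma_{12} + \frac{28}{5} \gamma_{13}
Answer: \frac{2821}{20} + \frac{91}{30} \gamma_{1} + \frac{212}{9} \gamma_{2} - \frac{28}{9} \gamma_{3} - 28 \gamma_{12} + \frac{28}{5} \gamma_{13}


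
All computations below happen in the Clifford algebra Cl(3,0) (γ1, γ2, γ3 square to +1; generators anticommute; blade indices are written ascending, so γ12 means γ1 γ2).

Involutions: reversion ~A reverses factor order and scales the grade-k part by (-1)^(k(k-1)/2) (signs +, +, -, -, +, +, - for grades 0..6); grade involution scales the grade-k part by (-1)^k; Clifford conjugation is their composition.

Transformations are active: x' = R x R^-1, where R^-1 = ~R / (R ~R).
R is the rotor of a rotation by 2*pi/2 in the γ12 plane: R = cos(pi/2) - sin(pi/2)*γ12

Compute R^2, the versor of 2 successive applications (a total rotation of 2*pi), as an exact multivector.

The rotor phase is half the rotation angle and phases add under composition, so 2 steps in the γ12 plane accumulate phase 2*(pi/2) = pi: R^2 = cos(pi) - sin(pi)*γ12.
cos(pi) = -1 and sin(pi) = 0, so R^2 = -1. The total rotation 2*pi is 1 full turn, so every vector returns to itself, yet the rotor is -1, on the OTHER sheet of the double cover (an odd number of 2*pi turns).
Answer: -1


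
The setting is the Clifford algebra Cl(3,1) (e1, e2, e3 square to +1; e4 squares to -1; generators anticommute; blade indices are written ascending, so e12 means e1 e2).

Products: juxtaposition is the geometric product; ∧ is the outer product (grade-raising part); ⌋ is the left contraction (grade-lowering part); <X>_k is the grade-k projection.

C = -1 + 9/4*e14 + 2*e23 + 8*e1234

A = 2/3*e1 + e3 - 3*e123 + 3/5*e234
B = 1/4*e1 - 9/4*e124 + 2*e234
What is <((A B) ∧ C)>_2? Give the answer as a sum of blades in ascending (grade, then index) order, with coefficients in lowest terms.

step 1: 41/30 - 8/5*e13 + 6*e14 - 3/4*e23 - 7/2*e24 - 27/4*e34 - 16/15*e1234
step 2: -41/30 + 8/5*e13 - 117/40*e14 + 209/60*e23 + 7/2*e24 + 27/4*e34 + 357/16*e1234
step 3: 8/5*e13 - 117/40*e14 + 209/60*e23 + 7/2*e24 + 27/4*e34
Answer: 8/5*e13 - 117/40*e14 + 209/60*e23 + 7/2*e24 + 27/4*e34


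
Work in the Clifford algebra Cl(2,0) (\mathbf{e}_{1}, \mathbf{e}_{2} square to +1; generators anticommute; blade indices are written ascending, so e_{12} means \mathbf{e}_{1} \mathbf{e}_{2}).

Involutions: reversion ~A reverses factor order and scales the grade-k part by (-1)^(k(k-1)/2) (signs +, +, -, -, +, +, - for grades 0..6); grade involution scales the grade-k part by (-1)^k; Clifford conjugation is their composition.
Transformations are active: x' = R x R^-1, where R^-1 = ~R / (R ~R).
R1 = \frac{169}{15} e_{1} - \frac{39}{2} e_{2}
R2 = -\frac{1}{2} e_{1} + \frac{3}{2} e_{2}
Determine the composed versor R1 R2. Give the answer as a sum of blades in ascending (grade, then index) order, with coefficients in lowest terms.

Distribute over the terms of R1 (each basis-blade product reordered to ascending indices, repeated generators contracted through their squares):
(\frac{169}{15} e_{1}) R2 = -\frac{169}{30} + \frac{169}{10} e_{12}
(-\frac{39}{2} e_{2}) R2 = -\frac{117}{4} - \frac{39}{4} e_{12}
Summing the partial products and collecting blades:
Answer: -\frac{2093}{60} + \frac{143}{20} e_{12}


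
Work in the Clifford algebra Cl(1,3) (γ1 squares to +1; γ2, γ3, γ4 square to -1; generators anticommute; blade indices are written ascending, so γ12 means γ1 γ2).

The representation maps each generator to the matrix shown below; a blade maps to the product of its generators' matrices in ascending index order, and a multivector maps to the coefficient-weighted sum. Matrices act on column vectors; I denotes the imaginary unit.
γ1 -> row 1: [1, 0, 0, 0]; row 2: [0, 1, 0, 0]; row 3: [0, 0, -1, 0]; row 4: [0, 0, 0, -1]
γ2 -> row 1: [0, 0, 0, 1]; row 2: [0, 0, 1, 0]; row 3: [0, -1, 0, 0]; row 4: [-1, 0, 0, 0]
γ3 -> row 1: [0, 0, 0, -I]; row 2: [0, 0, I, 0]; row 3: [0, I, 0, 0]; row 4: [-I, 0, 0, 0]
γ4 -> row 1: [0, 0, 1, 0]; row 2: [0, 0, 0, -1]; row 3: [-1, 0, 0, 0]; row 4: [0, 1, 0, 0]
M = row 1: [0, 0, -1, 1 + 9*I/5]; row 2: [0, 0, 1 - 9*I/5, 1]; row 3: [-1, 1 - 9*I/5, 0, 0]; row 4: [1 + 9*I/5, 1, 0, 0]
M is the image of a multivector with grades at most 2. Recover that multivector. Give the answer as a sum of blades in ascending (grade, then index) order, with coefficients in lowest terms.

Method: the blade images are trace-orthogonal — tr(rho(e_A) rho(e_B)^-1) = 4 if A = B and 0 otherwise — and rho(e_A)^-1 = (e_A)^2 * rho(e_A) with (e_A)^2 = +1 or -1, so the coefficient of e_A in the preimage is (e_A)^2 * tr(M rho(e_A))/4.
Nonzero projections over blades of grade <= 2: γ3: (γ3)^2 = -1, tr(M rho(γ3)) = 36/5, coefficient -9/5; γ12: (γ12)^2 = +1, tr(M rho(γ12)) = 4, coefficient 1; γ14: (γ14)^2 = +1, tr(M rho(γ14)) = -4, coefficient -1. Every other blade of grade <= 2 projects to 0.
Answer: -9/5*γ3 + γ12 - γ14


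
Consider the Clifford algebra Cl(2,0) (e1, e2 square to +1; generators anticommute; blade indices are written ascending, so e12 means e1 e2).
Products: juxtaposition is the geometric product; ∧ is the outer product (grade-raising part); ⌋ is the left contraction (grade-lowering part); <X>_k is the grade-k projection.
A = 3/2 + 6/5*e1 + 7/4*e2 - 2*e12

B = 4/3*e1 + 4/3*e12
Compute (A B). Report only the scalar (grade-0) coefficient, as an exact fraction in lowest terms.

step 1: 64/15 - 1/3*e1 + 64/15*e2 - 1/3*e12
Answer: 64/15


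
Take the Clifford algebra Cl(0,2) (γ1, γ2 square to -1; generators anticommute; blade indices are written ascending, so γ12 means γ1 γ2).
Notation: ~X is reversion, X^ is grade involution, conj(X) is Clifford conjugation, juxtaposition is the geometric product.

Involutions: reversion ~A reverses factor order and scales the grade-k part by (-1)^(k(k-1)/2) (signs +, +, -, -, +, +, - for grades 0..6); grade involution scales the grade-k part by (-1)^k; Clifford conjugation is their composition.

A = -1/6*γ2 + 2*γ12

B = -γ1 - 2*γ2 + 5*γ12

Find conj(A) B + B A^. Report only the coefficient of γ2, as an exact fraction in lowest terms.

first term: 31/3 - 19/6*γ1 + 2*γ2 + 1/6*γ12
second term: -29/3 - 29/6*γ1 + 2*γ2 - 1/6*γ12
Answer: 4


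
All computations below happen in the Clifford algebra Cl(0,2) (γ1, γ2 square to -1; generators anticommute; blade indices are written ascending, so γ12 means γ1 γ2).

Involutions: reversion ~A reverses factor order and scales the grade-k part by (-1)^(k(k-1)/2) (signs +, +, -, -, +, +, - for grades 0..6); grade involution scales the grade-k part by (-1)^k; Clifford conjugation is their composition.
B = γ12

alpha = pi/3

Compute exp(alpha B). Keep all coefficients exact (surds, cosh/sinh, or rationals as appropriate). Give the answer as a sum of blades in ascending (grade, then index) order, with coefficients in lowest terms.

B^2 = (1)^2*(γ12)^2 = 1*(-1) = -1 (a basis 2-blade squares to minus the product of its generators' squares).
B^2 = -1 — a negative square means the series sums to a rotation: l = 1, alpha*l = pi/3, so exp(alpha B) = cos(pi/3) + (sin(pi/3)/1)*B = 1/2 + (sqrt(3)/2)*B.
Answer: 1/2 + sqrt(3)/2*γ12


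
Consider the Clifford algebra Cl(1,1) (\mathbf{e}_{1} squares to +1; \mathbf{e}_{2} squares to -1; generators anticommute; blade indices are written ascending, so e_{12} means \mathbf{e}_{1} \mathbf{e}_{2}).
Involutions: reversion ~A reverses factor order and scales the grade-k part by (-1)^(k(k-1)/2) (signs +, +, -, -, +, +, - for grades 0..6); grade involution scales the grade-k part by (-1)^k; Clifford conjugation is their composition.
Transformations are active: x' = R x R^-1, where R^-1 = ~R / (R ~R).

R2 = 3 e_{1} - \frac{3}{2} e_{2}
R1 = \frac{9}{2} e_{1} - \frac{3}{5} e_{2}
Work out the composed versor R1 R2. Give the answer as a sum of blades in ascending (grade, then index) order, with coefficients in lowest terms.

Distribute over the terms of R1 (each basis-blade product reordered to ascending indices, repeated generators contracted through their squares):
(\frac{9}{2} e_{1}) R2 = \frac{27}{2} - \frac{27}{4} e_{12}
(-\frac{3}{5} e_{2}) R2 = -\frac{9}{10} + \frac{9}{5} e_{12}
Summing the partial products and collecting blades:
Answer: \frac{63}{5} - \frac{99}{20} e_{12}


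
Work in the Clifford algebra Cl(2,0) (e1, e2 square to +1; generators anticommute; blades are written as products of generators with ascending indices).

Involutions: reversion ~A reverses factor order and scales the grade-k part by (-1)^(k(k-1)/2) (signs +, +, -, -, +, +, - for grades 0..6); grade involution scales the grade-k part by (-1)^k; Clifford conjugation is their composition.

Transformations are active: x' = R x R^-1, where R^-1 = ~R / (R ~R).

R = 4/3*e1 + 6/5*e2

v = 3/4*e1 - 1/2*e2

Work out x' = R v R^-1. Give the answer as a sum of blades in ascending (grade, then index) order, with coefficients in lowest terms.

~R = 4/3*e1 + 6/5*e2, and R ~R = 724/225, so R^-1 = ~R / (724/225).
R v = 2/5 - 47/30*e1 e2
Answer: -303/724*e1 + 289/362*e2


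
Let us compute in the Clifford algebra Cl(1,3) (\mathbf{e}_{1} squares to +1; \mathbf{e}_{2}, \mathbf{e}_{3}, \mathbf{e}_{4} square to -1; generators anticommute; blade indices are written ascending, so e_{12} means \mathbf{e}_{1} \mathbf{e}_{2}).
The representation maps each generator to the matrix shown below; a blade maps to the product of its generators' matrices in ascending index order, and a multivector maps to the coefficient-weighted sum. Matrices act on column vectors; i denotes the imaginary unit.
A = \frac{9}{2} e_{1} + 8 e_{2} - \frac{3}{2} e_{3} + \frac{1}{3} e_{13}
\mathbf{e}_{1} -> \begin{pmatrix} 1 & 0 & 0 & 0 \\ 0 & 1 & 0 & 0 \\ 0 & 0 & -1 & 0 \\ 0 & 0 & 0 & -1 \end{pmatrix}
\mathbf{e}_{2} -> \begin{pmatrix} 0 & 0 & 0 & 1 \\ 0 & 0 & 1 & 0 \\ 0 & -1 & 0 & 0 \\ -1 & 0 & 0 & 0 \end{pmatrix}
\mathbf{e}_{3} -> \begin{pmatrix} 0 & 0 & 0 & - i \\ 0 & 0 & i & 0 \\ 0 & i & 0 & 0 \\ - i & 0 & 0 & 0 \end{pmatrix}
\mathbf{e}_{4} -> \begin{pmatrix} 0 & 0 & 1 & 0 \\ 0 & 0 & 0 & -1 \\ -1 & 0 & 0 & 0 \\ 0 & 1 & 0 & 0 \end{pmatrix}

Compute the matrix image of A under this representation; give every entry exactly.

Bivector images (products of the table entries): rho(e_{13}) = rho(\mathbf{e}_{1})rho(\mathbf{e}_{3}) = \begin{pmatrix} 0 & 0 & 0 & - i \\ 0 & 0 & i & 0 \\ 0 & - i & 0 & 0 \\ i & 0 & 0 & 0 \end{pmatrix}.
M = (\frac{9}{2})*rho(e_{1}) + (8)*rho(e_{2}) + (-\frac{3}{2})*rho(e_{3}) + (\frac{1}{3})*rho(e_{13}), summed entrywise:
Answer: \begin{pmatrix} \frac{9}{2} & 0 & 0 & 8 + \frac{7 i}{6} \\ 0 & \frac{9}{2} & 8 - \frac{7 i}{6} & 0 \\ 0 & -8 - \frac{11 i}{6} & - \frac{9}{2} & 0 \\ -8 + \frac{11 i}{6} & 0 & 0 & - \frac{9}{2} \end{pmatrix}


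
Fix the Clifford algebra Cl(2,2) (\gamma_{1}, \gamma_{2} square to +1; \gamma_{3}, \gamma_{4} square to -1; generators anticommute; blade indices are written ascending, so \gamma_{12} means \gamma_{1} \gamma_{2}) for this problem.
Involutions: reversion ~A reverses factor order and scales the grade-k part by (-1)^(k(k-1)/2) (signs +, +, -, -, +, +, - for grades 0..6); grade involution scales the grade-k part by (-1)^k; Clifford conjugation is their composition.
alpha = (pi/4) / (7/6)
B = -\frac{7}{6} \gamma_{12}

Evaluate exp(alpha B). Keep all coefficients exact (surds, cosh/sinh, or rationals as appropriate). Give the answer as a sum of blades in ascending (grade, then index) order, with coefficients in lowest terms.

B^2 = (-\frac{7}{6})^2*(\gamma_{12})^2 = \frac{49}{36}*(-1) = -\frac{49}{36} (a basis 2-blade squares to minus the product of its generators' squares).
B^2 = -\frac{49}{36} — since the square is negative, the closed form is circular: l = \frac{7}{6}, alpha*l = \frac{\pi}{4}, so exp(alpha B) = cos(\frac{\pi}{4}) + (sin(\frac{\pi}{4})/(\frac{7}{6}))*B = \frac{\sqrt{2}}{2} + (\frac{3 \sqrt{2}}{7})*B.
Answer: \frac{\sqrt{2}}{2} - \frac{\sqrt{2}}{2} \gamma_{12}


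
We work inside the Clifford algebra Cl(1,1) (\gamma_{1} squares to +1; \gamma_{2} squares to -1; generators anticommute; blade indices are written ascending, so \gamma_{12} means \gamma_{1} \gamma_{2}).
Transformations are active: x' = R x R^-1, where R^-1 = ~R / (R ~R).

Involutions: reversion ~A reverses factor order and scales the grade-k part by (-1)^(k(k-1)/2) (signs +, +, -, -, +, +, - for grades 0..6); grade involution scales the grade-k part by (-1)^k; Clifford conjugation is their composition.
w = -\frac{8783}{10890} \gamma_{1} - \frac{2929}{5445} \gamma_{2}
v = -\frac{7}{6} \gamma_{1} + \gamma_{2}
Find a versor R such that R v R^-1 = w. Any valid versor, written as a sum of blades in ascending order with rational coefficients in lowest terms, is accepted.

A norm check does it: q(v) = q(w) = \frac{13}{36}, hence R = v + w = -\frac{10744}{5445} \gamma_{1} + \frac{2516}{5445} \gamma_{2} realises the map — parallel part kept, (v - w)/2 negated, v carried to w.
Answer: -\frac{10744}{5445} \gamma_{1} + \frac{2516}{5445} \gamma_{2}


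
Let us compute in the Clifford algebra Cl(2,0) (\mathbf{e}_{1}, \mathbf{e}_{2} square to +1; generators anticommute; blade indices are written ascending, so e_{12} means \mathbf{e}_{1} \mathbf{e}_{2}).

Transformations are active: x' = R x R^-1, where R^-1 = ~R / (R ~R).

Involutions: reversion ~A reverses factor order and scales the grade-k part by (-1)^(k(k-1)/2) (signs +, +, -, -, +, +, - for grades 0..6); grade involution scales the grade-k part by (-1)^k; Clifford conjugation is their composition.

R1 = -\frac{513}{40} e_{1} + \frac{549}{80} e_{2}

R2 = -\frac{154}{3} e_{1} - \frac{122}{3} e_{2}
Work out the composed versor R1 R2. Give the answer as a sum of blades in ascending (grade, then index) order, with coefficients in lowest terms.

Distribute over the terms of R1 (each basis-blade product reordered to ascending indices, repeated generators contracted through their squares):
(-\frac{513}{40} e_{1}) R2 = \frac{13167}{20} + \frac{10431}{20} e_{12}
(\frac{549}{80} e_{2}) R2 = -\frac{11163}{40} + \frac{14091}{40} e_{12}
Summing the partial products and collecting blades:
Answer: \frac{15171}{40} + \frac{34953}{40} e_{12}


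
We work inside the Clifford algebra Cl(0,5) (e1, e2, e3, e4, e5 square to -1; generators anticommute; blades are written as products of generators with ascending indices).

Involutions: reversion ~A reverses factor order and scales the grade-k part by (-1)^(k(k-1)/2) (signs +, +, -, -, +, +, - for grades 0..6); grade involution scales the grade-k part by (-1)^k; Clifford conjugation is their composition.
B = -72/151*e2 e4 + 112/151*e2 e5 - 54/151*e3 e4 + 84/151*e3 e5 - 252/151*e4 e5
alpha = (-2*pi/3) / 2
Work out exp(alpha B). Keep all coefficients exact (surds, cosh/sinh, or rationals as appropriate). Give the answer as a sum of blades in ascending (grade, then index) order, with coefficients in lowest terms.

B^2 term by term: the squares give (-72/151)^2*(e2 e4)^2 + (112/151)^2*(e2 e5)^2 + (-54/151)^2*(e3 e4)^2 + (84/151)^2*(e3 e5)^2 + (-252/151)^2*(e4 e5)^2 = 5184/22801*(-1) + 12544/22801*(-1) + 2916/22801*(-1) + 7056/22801*(-1) + 63504/22801*(-1) = -4 (each basis 2-blade squares to minus the product of its generators' squares); cross terms between blades sharing an index anticommute and cancel; the commuting (index-disjoint) pairs give grade-4 terms 2*c*c'*(blade product), which cancel blade by blade — e2 e3 e4 e5: 12096/22801 - 12096/22801 = 0 — confirming B is simple. So B^2 = -4.
B^2 = -4 — a negative square means the series sums to a rotation: l = 2, alpha*l = -2*pi/3, so exp(alpha B) = cos(-2*pi/3) + (sin(-2*pi/3)/2)*B = -1/2 + (-sqrt(3)/4)*B.
Answer: -1/2 + 18*sqrt(3)/151*e2 e4 - 28*sqrt(3)/151*e2 e5 + 27*sqrt(3)/302*e3 e4 - 21*sqrt(3)/151*e3 e5 + 63*sqrt(3)/151*e4 e5


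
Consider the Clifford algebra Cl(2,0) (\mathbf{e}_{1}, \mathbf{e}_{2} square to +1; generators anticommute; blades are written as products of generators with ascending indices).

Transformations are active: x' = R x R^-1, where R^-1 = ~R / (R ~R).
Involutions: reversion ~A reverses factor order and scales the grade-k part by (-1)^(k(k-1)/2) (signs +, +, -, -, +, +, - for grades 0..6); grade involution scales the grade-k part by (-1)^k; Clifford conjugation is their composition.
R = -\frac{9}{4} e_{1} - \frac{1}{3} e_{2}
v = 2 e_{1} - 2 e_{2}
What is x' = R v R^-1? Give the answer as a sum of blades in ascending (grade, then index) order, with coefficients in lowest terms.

~R = -\frac{9}{4} e_{1} - \frac{1}{3} e_{2}, and R ~R = \frac{745}{144}, so R^-1 = ~R / (\frac{745}{144}).
R v = -\frac{23}{6} + \frac{31}{6} e_{1} e_{2}
Answer: \frac{994}{745} e_{1} + \frac{1858}{745} e_{2}


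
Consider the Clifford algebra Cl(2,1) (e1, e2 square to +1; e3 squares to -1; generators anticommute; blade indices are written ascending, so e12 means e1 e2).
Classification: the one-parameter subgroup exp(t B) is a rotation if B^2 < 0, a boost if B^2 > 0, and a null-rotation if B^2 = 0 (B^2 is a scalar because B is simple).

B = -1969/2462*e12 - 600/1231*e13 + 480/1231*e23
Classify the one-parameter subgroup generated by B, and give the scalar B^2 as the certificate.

B^2 term by term: the squares give (-1969/2462)^2*(e12)^2 + (-600/1231)^2*(e13)^2 + (480/1231)^2*(e23)^2 = 3876961/6061444*(-1) + 360000/1515361*(+1) + 230400/1515361*(+1) = -1/4 (each basis 2-blade squares to minus the product of its generators' squares); cross terms between blades sharing an index anticommute and cancel. So B^2 = -1/4.
Answer: rotation, certificate B^2 = -1/4. Because -1/4 is invariant under every versor sandwich, the classification follows from its sign alone.


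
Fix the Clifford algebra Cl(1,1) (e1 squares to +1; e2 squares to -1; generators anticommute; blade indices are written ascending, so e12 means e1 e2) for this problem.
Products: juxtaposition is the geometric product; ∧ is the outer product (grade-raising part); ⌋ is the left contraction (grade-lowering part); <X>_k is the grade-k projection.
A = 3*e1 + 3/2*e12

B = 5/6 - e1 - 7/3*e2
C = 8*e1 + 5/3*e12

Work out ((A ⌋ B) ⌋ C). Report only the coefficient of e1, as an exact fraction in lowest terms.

step 1: -3
step 2: -24*e1 - 5*e12
Answer: -24


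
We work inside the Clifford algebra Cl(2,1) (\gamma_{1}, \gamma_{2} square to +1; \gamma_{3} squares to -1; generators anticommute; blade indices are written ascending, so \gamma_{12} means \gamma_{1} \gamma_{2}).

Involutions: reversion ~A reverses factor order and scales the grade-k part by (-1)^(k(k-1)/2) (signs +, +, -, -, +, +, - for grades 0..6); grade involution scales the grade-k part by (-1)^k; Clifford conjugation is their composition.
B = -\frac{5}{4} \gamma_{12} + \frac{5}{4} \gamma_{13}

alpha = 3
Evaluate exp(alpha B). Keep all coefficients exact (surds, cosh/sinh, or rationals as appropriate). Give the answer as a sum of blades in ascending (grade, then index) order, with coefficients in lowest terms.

B^2 term by term: the squares give (-\frac{5}{4})^2*(\gamma_{12})^2 + (\frac{5}{4})^2*(\gamma_{13})^2 = \frac{25}{16}*(-1) + \frac{25}{16}*(+1) = 0 (each basis 2-blade squares to minus the product of its generators' squares); cross terms between blades sharing an index anticommute and cancel. So B^2 = 0.
B^2 = 0, and the exponential is exactly linear here: exp(alpha B) = 1 + alpha B (parabolic case).
Answer: 1 - \frac{15}{4} \gamma_{12} + \frac{15}{4} \gamma_{13}


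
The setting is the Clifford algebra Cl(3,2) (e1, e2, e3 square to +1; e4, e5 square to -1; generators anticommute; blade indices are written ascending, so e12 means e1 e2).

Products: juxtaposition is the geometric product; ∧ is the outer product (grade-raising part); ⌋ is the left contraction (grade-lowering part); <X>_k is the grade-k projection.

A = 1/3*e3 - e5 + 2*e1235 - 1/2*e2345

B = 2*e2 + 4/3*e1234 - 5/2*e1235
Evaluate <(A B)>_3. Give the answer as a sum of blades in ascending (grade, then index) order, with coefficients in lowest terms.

step 1: 5 + 5/4*e14 + 2/3*e15 - 2/3*e23 + 2*e25 - 8/3*e45 + 5/2*e123 + 4/9*e124 - 5/6*e125 + 4*e135 + e345 - 4/3*e12345
step 2: 5/2*e123 + 4/9*e124 - 5/6*e125 + 4*e135 + e345
Answer: 5/2*e123 + 4/9*e124 - 5/6*e125 + 4*e135 + e345


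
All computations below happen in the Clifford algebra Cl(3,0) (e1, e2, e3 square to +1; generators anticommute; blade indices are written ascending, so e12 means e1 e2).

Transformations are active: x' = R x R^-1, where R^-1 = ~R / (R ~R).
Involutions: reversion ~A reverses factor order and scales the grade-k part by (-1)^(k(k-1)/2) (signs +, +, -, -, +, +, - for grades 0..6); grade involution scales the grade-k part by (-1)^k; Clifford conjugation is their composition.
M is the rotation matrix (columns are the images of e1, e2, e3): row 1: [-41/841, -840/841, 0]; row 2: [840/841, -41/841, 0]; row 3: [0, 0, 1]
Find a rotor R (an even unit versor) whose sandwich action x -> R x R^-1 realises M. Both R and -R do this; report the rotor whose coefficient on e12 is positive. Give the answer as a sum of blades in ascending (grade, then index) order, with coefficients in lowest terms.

Method: write R = a + b12*e12 + b13*e13 + b23*e23 with a^2 + b12^2 + b13^2 + b23^2 = 1 (so R^-1 = ~R). Expanding the columns R e_j ~R gives tr M = 4a^2 - 1 and, from the antisymmetric part, M21 - M12 = -4a*b12, M13 - M31 = 4a*b13, M32 - M23 = -4a*b23.
Here tr M = 759/841, so a^2 = (1 + tr M)/4 = 400/841 and a = ±20/29. Taking a = 20/29: M21 - M12 = 1680/841, M13 - M31 = 0, M32 - M23 = 0, giving b12 = -21/29, b13 = 0, b23 = 0, i.e. R = 20/29 - 21/29*e12.
Its e12 coefficient is negative, so report the other preimage -R.
Answer: -20/29 + 21/29*e12. Sheet selection: the two-to-one cover makes ±R indistinguishable at the matrix level (trace 759/841), so uniqueness comes from the required sign on e12.
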